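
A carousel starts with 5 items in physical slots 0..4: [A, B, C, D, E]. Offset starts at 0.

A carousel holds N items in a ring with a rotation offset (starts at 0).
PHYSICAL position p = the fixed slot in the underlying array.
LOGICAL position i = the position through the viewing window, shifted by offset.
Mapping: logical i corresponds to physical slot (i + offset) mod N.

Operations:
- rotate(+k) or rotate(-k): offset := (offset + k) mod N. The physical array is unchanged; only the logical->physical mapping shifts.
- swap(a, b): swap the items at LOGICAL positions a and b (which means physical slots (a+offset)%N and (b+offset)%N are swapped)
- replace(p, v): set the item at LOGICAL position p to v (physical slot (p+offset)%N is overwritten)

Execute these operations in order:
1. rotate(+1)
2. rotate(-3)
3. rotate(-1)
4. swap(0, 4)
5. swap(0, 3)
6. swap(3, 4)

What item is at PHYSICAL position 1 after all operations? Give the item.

Answer: B

Derivation:
After op 1 (rotate(+1)): offset=1, physical=[A,B,C,D,E], logical=[B,C,D,E,A]
After op 2 (rotate(-3)): offset=3, physical=[A,B,C,D,E], logical=[D,E,A,B,C]
After op 3 (rotate(-1)): offset=2, physical=[A,B,C,D,E], logical=[C,D,E,A,B]
After op 4 (swap(0, 4)): offset=2, physical=[A,C,B,D,E], logical=[B,D,E,A,C]
After op 5 (swap(0, 3)): offset=2, physical=[B,C,A,D,E], logical=[A,D,E,B,C]
After op 6 (swap(3, 4)): offset=2, physical=[C,B,A,D,E], logical=[A,D,E,C,B]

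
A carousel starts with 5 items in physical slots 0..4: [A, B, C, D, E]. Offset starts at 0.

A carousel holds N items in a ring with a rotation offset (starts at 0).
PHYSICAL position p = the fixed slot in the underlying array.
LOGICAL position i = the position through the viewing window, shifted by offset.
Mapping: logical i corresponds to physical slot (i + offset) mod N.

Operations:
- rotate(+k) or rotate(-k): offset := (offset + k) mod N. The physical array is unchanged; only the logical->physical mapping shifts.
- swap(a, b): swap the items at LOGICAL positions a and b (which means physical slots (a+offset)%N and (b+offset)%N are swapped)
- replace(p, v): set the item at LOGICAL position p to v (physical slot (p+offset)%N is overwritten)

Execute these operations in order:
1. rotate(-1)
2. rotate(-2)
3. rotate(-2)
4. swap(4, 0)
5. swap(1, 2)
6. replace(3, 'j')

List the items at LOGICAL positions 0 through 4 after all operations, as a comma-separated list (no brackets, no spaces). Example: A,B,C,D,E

Answer: E,C,B,j,A

Derivation:
After op 1 (rotate(-1)): offset=4, physical=[A,B,C,D,E], logical=[E,A,B,C,D]
After op 2 (rotate(-2)): offset=2, physical=[A,B,C,D,E], logical=[C,D,E,A,B]
After op 3 (rotate(-2)): offset=0, physical=[A,B,C,D,E], logical=[A,B,C,D,E]
After op 4 (swap(4, 0)): offset=0, physical=[E,B,C,D,A], logical=[E,B,C,D,A]
After op 5 (swap(1, 2)): offset=0, physical=[E,C,B,D,A], logical=[E,C,B,D,A]
After op 6 (replace(3, 'j')): offset=0, physical=[E,C,B,j,A], logical=[E,C,B,j,A]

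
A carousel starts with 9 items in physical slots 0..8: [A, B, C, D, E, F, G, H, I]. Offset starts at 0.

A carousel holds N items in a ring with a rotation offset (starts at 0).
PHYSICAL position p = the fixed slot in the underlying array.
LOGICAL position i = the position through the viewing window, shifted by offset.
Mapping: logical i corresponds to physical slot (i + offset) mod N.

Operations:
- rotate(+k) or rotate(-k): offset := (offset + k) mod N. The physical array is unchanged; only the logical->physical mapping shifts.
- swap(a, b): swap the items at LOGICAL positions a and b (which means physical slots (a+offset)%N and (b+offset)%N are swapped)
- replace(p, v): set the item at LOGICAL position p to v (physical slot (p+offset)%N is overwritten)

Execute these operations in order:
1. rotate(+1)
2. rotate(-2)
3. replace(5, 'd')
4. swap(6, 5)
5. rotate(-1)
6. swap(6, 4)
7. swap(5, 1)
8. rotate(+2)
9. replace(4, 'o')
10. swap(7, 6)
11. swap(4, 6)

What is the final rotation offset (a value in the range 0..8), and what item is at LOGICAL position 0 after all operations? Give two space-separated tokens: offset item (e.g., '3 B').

Answer: 0 A

Derivation:
After op 1 (rotate(+1)): offset=1, physical=[A,B,C,D,E,F,G,H,I], logical=[B,C,D,E,F,G,H,I,A]
After op 2 (rotate(-2)): offset=8, physical=[A,B,C,D,E,F,G,H,I], logical=[I,A,B,C,D,E,F,G,H]
After op 3 (replace(5, 'd')): offset=8, physical=[A,B,C,D,d,F,G,H,I], logical=[I,A,B,C,D,d,F,G,H]
After op 4 (swap(6, 5)): offset=8, physical=[A,B,C,D,F,d,G,H,I], logical=[I,A,B,C,D,F,d,G,H]
After op 5 (rotate(-1)): offset=7, physical=[A,B,C,D,F,d,G,H,I], logical=[H,I,A,B,C,D,F,d,G]
After op 6 (swap(6, 4)): offset=7, physical=[A,B,F,D,C,d,G,H,I], logical=[H,I,A,B,F,D,C,d,G]
After op 7 (swap(5, 1)): offset=7, physical=[A,B,F,I,C,d,G,H,D], logical=[H,D,A,B,F,I,C,d,G]
After op 8 (rotate(+2)): offset=0, physical=[A,B,F,I,C,d,G,H,D], logical=[A,B,F,I,C,d,G,H,D]
After op 9 (replace(4, 'o')): offset=0, physical=[A,B,F,I,o,d,G,H,D], logical=[A,B,F,I,o,d,G,H,D]
After op 10 (swap(7, 6)): offset=0, physical=[A,B,F,I,o,d,H,G,D], logical=[A,B,F,I,o,d,H,G,D]
After op 11 (swap(4, 6)): offset=0, physical=[A,B,F,I,H,d,o,G,D], logical=[A,B,F,I,H,d,o,G,D]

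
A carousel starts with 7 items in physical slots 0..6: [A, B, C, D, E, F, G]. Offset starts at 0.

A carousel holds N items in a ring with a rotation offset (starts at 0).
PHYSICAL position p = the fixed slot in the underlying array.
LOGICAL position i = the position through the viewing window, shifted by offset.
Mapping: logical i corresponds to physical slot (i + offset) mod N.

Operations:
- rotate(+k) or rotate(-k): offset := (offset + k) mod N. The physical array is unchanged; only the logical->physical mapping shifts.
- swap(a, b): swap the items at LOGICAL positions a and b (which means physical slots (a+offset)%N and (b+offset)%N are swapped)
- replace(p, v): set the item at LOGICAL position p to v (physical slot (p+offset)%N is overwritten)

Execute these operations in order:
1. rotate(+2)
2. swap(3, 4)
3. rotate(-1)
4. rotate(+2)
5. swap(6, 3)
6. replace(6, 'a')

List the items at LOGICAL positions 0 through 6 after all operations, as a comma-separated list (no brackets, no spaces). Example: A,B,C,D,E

Answer: D,E,G,C,A,B,a

Derivation:
After op 1 (rotate(+2)): offset=2, physical=[A,B,C,D,E,F,G], logical=[C,D,E,F,G,A,B]
After op 2 (swap(3, 4)): offset=2, physical=[A,B,C,D,E,G,F], logical=[C,D,E,G,F,A,B]
After op 3 (rotate(-1)): offset=1, physical=[A,B,C,D,E,G,F], logical=[B,C,D,E,G,F,A]
After op 4 (rotate(+2)): offset=3, physical=[A,B,C,D,E,G,F], logical=[D,E,G,F,A,B,C]
After op 5 (swap(6, 3)): offset=3, physical=[A,B,F,D,E,G,C], logical=[D,E,G,C,A,B,F]
After op 6 (replace(6, 'a')): offset=3, physical=[A,B,a,D,E,G,C], logical=[D,E,G,C,A,B,a]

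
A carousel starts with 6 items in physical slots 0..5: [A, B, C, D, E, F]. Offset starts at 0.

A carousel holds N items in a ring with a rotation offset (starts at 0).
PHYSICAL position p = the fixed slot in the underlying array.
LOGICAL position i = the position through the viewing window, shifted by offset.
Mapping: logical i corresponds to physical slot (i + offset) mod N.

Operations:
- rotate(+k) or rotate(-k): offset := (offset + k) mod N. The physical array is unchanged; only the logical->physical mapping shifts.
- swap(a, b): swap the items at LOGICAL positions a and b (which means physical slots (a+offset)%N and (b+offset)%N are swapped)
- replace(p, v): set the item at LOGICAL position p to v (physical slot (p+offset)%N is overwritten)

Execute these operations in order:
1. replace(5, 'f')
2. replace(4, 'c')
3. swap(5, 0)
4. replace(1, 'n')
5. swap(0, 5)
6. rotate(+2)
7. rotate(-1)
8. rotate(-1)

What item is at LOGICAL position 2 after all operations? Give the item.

Answer: C

Derivation:
After op 1 (replace(5, 'f')): offset=0, physical=[A,B,C,D,E,f], logical=[A,B,C,D,E,f]
After op 2 (replace(4, 'c')): offset=0, physical=[A,B,C,D,c,f], logical=[A,B,C,D,c,f]
After op 3 (swap(5, 0)): offset=0, physical=[f,B,C,D,c,A], logical=[f,B,C,D,c,A]
After op 4 (replace(1, 'n')): offset=0, physical=[f,n,C,D,c,A], logical=[f,n,C,D,c,A]
After op 5 (swap(0, 5)): offset=0, physical=[A,n,C,D,c,f], logical=[A,n,C,D,c,f]
After op 6 (rotate(+2)): offset=2, physical=[A,n,C,D,c,f], logical=[C,D,c,f,A,n]
After op 7 (rotate(-1)): offset=1, physical=[A,n,C,D,c,f], logical=[n,C,D,c,f,A]
After op 8 (rotate(-1)): offset=0, physical=[A,n,C,D,c,f], logical=[A,n,C,D,c,f]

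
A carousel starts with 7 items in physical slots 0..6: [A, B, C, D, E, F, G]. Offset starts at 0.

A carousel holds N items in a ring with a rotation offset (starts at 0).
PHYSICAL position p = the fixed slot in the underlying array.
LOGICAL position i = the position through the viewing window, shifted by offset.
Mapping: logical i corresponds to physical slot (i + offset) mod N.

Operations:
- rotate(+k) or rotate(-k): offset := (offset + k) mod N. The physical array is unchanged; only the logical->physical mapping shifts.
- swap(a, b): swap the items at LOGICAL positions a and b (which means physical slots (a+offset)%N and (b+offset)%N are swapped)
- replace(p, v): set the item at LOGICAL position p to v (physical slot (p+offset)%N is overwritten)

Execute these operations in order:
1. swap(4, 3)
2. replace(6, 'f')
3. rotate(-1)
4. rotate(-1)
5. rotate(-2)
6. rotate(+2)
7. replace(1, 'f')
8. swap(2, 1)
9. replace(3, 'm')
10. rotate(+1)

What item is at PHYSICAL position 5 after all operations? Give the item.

After op 1 (swap(4, 3)): offset=0, physical=[A,B,C,E,D,F,G], logical=[A,B,C,E,D,F,G]
After op 2 (replace(6, 'f')): offset=0, physical=[A,B,C,E,D,F,f], logical=[A,B,C,E,D,F,f]
After op 3 (rotate(-1)): offset=6, physical=[A,B,C,E,D,F,f], logical=[f,A,B,C,E,D,F]
After op 4 (rotate(-1)): offset=5, physical=[A,B,C,E,D,F,f], logical=[F,f,A,B,C,E,D]
After op 5 (rotate(-2)): offset=3, physical=[A,B,C,E,D,F,f], logical=[E,D,F,f,A,B,C]
After op 6 (rotate(+2)): offset=5, physical=[A,B,C,E,D,F,f], logical=[F,f,A,B,C,E,D]
After op 7 (replace(1, 'f')): offset=5, physical=[A,B,C,E,D,F,f], logical=[F,f,A,B,C,E,D]
After op 8 (swap(2, 1)): offset=5, physical=[f,B,C,E,D,F,A], logical=[F,A,f,B,C,E,D]
After op 9 (replace(3, 'm')): offset=5, physical=[f,m,C,E,D,F,A], logical=[F,A,f,m,C,E,D]
After op 10 (rotate(+1)): offset=6, physical=[f,m,C,E,D,F,A], logical=[A,f,m,C,E,D,F]

Answer: F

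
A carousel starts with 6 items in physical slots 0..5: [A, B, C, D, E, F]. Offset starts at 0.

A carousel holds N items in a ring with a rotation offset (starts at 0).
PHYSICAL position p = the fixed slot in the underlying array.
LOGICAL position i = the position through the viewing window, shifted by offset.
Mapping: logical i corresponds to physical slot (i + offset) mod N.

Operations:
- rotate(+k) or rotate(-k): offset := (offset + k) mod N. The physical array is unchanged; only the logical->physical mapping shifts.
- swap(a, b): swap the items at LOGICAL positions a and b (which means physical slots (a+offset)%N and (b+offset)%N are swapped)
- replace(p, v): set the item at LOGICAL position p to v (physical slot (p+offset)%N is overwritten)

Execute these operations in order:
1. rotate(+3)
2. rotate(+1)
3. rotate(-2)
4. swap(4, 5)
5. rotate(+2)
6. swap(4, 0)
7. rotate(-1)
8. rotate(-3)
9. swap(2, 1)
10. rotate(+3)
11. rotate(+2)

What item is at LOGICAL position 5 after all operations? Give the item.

Answer: C

Derivation:
After op 1 (rotate(+3)): offset=3, physical=[A,B,C,D,E,F], logical=[D,E,F,A,B,C]
After op 2 (rotate(+1)): offset=4, physical=[A,B,C,D,E,F], logical=[E,F,A,B,C,D]
After op 3 (rotate(-2)): offset=2, physical=[A,B,C,D,E,F], logical=[C,D,E,F,A,B]
After op 4 (swap(4, 5)): offset=2, physical=[B,A,C,D,E,F], logical=[C,D,E,F,B,A]
After op 5 (rotate(+2)): offset=4, physical=[B,A,C,D,E,F], logical=[E,F,B,A,C,D]
After op 6 (swap(4, 0)): offset=4, physical=[B,A,E,D,C,F], logical=[C,F,B,A,E,D]
After op 7 (rotate(-1)): offset=3, physical=[B,A,E,D,C,F], logical=[D,C,F,B,A,E]
After op 8 (rotate(-3)): offset=0, physical=[B,A,E,D,C,F], logical=[B,A,E,D,C,F]
After op 9 (swap(2, 1)): offset=0, physical=[B,E,A,D,C,F], logical=[B,E,A,D,C,F]
After op 10 (rotate(+3)): offset=3, physical=[B,E,A,D,C,F], logical=[D,C,F,B,E,A]
After op 11 (rotate(+2)): offset=5, physical=[B,E,A,D,C,F], logical=[F,B,E,A,D,C]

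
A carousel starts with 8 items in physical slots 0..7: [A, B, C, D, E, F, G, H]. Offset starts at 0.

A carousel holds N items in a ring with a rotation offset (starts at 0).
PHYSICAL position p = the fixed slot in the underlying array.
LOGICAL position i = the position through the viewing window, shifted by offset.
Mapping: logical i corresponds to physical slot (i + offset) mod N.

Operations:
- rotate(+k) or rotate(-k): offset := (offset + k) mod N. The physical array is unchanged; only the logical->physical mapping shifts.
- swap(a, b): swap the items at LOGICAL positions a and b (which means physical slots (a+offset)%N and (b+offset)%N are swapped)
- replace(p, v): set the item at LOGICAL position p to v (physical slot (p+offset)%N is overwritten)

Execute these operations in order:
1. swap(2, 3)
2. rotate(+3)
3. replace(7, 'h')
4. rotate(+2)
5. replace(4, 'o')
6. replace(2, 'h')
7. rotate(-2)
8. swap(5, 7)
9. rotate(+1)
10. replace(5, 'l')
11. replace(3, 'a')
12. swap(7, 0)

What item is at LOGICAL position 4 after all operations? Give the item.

After op 1 (swap(2, 3)): offset=0, physical=[A,B,D,C,E,F,G,H], logical=[A,B,D,C,E,F,G,H]
After op 2 (rotate(+3)): offset=3, physical=[A,B,D,C,E,F,G,H], logical=[C,E,F,G,H,A,B,D]
After op 3 (replace(7, 'h')): offset=3, physical=[A,B,h,C,E,F,G,H], logical=[C,E,F,G,H,A,B,h]
After op 4 (rotate(+2)): offset=5, physical=[A,B,h,C,E,F,G,H], logical=[F,G,H,A,B,h,C,E]
After op 5 (replace(4, 'o')): offset=5, physical=[A,o,h,C,E,F,G,H], logical=[F,G,H,A,o,h,C,E]
After op 6 (replace(2, 'h')): offset=5, physical=[A,o,h,C,E,F,G,h], logical=[F,G,h,A,o,h,C,E]
After op 7 (rotate(-2)): offset=3, physical=[A,o,h,C,E,F,G,h], logical=[C,E,F,G,h,A,o,h]
After op 8 (swap(5, 7)): offset=3, physical=[h,o,A,C,E,F,G,h], logical=[C,E,F,G,h,h,o,A]
After op 9 (rotate(+1)): offset=4, physical=[h,o,A,C,E,F,G,h], logical=[E,F,G,h,h,o,A,C]
After op 10 (replace(5, 'l')): offset=4, physical=[h,l,A,C,E,F,G,h], logical=[E,F,G,h,h,l,A,C]
After op 11 (replace(3, 'a')): offset=4, physical=[h,l,A,C,E,F,G,a], logical=[E,F,G,a,h,l,A,C]
After op 12 (swap(7, 0)): offset=4, physical=[h,l,A,E,C,F,G,a], logical=[C,F,G,a,h,l,A,E]

Answer: h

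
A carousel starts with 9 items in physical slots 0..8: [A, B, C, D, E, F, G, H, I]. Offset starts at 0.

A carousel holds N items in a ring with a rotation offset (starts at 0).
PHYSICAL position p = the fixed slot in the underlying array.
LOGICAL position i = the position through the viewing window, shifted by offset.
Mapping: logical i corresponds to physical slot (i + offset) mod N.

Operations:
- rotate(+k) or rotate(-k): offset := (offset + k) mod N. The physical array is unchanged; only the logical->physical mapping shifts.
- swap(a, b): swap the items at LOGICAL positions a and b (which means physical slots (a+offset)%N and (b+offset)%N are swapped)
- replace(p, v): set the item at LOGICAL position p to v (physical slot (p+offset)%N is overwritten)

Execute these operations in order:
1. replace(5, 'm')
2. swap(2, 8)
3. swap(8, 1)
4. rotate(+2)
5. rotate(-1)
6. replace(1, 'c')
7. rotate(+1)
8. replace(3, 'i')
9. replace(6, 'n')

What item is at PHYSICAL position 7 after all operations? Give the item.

Answer: H

Derivation:
After op 1 (replace(5, 'm')): offset=0, physical=[A,B,C,D,E,m,G,H,I], logical=[A,B,C,D,E,m,G,H,I]
After op 2 (swap(2, 8)): offset=0, physical=[A,B,I,D,E,m,G,H,C], logical=[A,B,I,D,E,m,G,H,C]
After op 3 (swap(8, 1)): offset=0, physical=[A,C,I,D,E,m,G,H,B], logical=[A,C,I,D,E,m,G,H,B]
After op 4 (rotate(+2)): offset=2, physical=[A,C,I,D,E,m,G,H,B], logical=[I,D,E,m,G,H,B,A,C]
After op 5 (rotate(-1)): offset=1, physical=[A,C,I,D,E,m,G,H,B], logical=[C,I,D,E,m,G,H,B,A]
After op 6 (replace(1, 'c')): offset=1, physical=[A,C,c,D,E,m,G,H,B], logical=[C,c,D,E,m,G,H,B,A]
After op 7 (rotate(+1)): offset=2, physical=[A,C,c,D,E,m,G,H,B], logical=[c,D,E,m,G,H,B,A,C]
After op 8 (replace(3, 'i')): offset=2, physical=[A,C,c,D,E,i,G,H,B], logical=[c,D,E,i,G,H,B,A,C]
After op 9 (replace(6, 'n')): offset=2, physical=[A,C,c,D,E,i,G,H,n], logical=[c,D,E,i,G,H,n,A,C]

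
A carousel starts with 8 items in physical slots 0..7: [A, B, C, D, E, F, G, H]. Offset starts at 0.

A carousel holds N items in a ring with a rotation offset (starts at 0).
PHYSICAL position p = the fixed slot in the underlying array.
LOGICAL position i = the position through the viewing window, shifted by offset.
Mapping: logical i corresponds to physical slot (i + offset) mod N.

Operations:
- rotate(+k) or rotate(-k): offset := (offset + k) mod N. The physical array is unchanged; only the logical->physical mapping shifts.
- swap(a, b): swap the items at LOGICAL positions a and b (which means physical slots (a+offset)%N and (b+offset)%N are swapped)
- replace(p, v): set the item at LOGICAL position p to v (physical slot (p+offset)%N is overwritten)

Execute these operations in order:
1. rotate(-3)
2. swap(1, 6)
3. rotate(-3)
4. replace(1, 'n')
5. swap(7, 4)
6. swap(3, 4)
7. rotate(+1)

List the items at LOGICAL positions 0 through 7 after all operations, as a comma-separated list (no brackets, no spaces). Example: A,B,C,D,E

Answer: n,E,B,F,H,A,D,C

Derivation:
After op 1 (rotate(-3)): offset=5, physical=[A,B,C,D,E,F,G,H], logical=[F,G,H,A,B,C,D,E]
After op 2 (swap(1, 6)): offset=5, physical=[A,B,C,G,E,F,D,H], logical=[F,D,H,A,B,C,G,E]
After op 3 (rotate(-3)): offset=2, physical=[A,B,C,G,E,F,D,H], logical=[C,G,E,F,D,H,A,B]
After op 4 (replace(1, 'n')): offset=2, physical=[A,B,C,n,E,F,D,H], logical=[C,n,E,F,D,H,A,B]
After op 5 (swap(7, 4)): offset=2, physical=[A,D,C,n,E,F,B,H], logical=[C,n,E,F,B,H,A,D]
After op 6 (swap(3, 4)): offset=2, physical=[A,D,C,n,E,B,F,H], logical=[C,n,E,B,F,H,A,D]
After op 7 (rotate(+1)): offset=3, physical=[A,D,C,n,E,B,F,H], logical=[n,E,B,F,H,A,D,C]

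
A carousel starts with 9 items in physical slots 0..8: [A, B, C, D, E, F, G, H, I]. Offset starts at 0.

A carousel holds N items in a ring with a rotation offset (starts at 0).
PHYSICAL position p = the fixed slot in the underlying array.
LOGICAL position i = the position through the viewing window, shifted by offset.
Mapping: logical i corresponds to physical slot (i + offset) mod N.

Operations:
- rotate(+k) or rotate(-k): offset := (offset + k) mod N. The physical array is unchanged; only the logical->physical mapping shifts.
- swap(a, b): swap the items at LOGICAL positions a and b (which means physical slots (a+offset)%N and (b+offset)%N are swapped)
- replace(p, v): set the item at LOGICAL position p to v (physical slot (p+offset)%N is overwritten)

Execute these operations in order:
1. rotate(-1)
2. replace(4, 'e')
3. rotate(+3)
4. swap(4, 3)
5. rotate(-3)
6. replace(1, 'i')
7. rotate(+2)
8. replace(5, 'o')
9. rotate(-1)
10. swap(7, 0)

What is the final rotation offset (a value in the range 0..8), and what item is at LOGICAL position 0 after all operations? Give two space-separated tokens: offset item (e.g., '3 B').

After op 1 (rotate(-1)): offset=8, physical=[A,B,C,D,E,F,G,H,I], logical=[I,A,B,C,D,E,F,G,H]
After op 2 (replace(4, 'e')): offset=8, physical=[A,B,C,e,E,F,G,H,I], logical=[I,A,B,C,e,E,F,G,H]
After op 3 (rotate(+3)): offset=2, physical=[A,B,C,e,E,F,G,H,I], logical=[C,e,E,F,G,H,I,A,B]
After op 4 (swap(4, 3)): offset=2, physical=[A,B,C,e,E,G,F,H,I], logical=[C,e,E,G,F,H,I,A,B]
After op 5 (rotate(-3)): offset=8, physical=[A,B,C,e,E,G,F,H,I], logical=[I,A,B,C,e,E,G,F,H]
After op 6 (replace(1, 'i')): offset=8, physical=[i,B,C,e,E,G,F,H,I], logical=[I,i,B,C,e,E,G,F,H]
After op 7 (rotate(+2)): offset=1, physical=[i,B,C,e,E,G,F,H,I], logical=[B,C,e,E,G,F,H,I,i]
After op 8 (replace(5, 'o')): offset=1, physical=[i,B,C,e,E,G,o,H,I], logical=[B,C,e,E,G,o,H,I,i]
After op 9 (rotate(-1)): offset=0, physical=[i,B,C,e,E,G,o,H,I], logical=[i,B,C,e,E,G,o,H,I]
After op 10 (swap(7, 0)): offset=0, physical=[H,B,C,e,E,G,o,i,I], logical=[H,B,C,e,E,G,o,i,I]

Answer: 0 H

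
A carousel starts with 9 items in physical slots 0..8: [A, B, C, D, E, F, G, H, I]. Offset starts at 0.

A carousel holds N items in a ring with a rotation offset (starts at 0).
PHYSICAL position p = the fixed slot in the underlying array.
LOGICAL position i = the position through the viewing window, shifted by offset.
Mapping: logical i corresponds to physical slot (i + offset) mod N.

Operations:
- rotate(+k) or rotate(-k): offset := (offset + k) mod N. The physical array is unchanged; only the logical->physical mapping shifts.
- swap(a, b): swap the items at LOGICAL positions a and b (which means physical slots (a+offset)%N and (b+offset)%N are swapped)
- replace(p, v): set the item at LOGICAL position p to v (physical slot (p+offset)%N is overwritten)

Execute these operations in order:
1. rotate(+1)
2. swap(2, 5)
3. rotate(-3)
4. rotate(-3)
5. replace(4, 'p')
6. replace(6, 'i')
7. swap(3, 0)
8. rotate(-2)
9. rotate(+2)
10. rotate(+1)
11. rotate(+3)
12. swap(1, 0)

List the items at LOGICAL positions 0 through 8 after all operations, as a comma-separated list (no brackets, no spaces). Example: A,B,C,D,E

After op 1 (rotate(+1)): offset=1, physical=[A,B,C,D,E,F,G,H,I], logical=[B,C,D,E,F,G,H,I,A]
After op 2 (swap(2, 5)): offset=1, physical=[A,B,C,G,E,F,D,H,I], logical=[B,C,G,E,F,D,H,I,A]
After op 3 (rotate(-3)): offset=7, physical=[A,B,C,G,E,F,D,H,I], logical=[H,I,A,B,C,G,E,F,D]
After op 4 (rotate(-3)): offset=4, physical=[A,B,C,G,E,F,D,H,I], logical=[E,F,D,H,I,A,B,C,G]
After op 5 (replace(4, 'p')): offset=4, physical=[A,B,C,G,E,F,D,H,p], logical=[E,F,D,H,p,A,B,C,G]
After op 6 (replace(6, 'i')): offset=4, physical=[A,i,C,G,E,F,D,H,p], logical=[E,F,D,H,p,A,i,C,G]
After op 7 (swap(3, 0)): offset=4, physical=[A,i,C,G,H,F,D,E,p], logical=[H,F,D,E,p,A,i,C,G]
After op 8 (rotate(-2)): offset=2, physical=[A,i,C,G,H,F,D,E,p], logical=[C,G,H,F,D,E,p,A,i]
After op 9 (rotate(+2)): offset=4, physical=[A,i,C,G,H,F,D,E,p], logical=[H,F,D,E,p,A,i,C,G]
After op 10 (rotate(+1)): offset=5, physical=[A,i,C,G,H,F,D,E,p], logical=[F,D,E,p,A,i,C,G,H]
After op 11 (rotate(+3)): offset=8, physical=[A,i,C,G,H,F,D,E,p], logical=[p,A,i,C,G,H,F,D,E]
After op 12 (swap(1, 0)): offset=8, physical=[p,i,C,G,H,F,D,E,A], logical=[A,p,i,C,G,H,F,D,E]

Answer: A,p,i,C,G,H,F,D,E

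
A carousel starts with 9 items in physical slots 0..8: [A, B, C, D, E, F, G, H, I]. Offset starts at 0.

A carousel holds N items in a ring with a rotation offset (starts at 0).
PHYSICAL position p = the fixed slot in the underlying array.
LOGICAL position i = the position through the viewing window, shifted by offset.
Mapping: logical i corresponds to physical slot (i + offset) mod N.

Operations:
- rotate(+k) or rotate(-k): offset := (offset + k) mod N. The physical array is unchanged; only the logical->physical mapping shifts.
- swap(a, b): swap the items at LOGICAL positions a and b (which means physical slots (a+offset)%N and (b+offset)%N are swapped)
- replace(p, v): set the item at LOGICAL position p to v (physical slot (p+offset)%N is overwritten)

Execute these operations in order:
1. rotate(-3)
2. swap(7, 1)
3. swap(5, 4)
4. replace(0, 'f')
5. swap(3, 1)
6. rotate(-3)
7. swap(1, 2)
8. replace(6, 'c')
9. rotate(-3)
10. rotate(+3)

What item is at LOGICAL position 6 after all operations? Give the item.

After op 1 (rotate(-3)): offset=6, physical=[A,B,C,D,E,F,G,H,I], logical=[G,H,I,A,B,C,D,E,F]
After op 2 (swap(7, 1)): offset=6, physical=[A,B,C,D,H,F,G,E,I], logical=[G,E,I,A,B,C,D,H,F]
After op 3 (swap(5, 4)): offset=6, physical=[A,C,B,D,H,F,G,E,I], logical=[G,E,I,A,C,B,D,H,F]
After op 4 (replace(0, 'f')): offset=6, physical=[A,C,B,D,H,F,f,E,I], logical=[f,E,I,A,C,B,D,H,F]
After op 5 (swap(3, 1)): offset=6, physical=[E,C,B,D,H,F,f,A,I], logical=[f,A,I,E,C,B,D,H,F]
After op 6 (rotate(-3)): offset=3, physical=[E,C,B,D,H,F,f,A,I], logical=[D,H,F,f,A,I,E,C,B]
After op 7 (swap(1, 2)): offset=3, physical=[E,C,B,D,F,H,f,A,I], logical=[D,F,H,f,A,I,E,C,B]
After op 8 (replace(6, 'c')): offset=3, physical=[c,C,B,D,F,H,f,A,I], logical=[D,F,H,f,A,I,c,C,B]
After op 9 (rotate(-3)): offset=0, physical=[c,C,B,D,F,H,f,A,I], logical=[c,C,B,D,F,H,f,A,I]
After op 10 (rotate(+3)): offset=3, physical=[c,C,B,D,F,H,f,A,I], logical=[D,F,H,f,A,I,c,C,B]

Answer: c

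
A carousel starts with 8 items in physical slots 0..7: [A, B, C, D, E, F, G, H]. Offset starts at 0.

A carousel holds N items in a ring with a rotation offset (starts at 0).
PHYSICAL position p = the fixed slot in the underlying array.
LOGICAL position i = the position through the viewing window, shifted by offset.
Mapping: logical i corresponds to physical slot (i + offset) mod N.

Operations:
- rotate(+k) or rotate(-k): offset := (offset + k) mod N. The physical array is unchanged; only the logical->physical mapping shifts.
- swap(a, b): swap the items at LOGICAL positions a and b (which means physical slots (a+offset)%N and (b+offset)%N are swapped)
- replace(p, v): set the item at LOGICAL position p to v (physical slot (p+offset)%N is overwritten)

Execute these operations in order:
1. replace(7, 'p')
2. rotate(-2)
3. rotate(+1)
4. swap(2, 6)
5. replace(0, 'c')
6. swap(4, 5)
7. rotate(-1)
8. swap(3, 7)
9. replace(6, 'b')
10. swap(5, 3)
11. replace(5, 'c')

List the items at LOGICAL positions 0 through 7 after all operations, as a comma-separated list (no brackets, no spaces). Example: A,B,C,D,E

After op 1 (replace(7, 'p')): offset=0, physical=[A,B,C,D,E,F,G,p], logical=[A,B,C,D,E,F,G,p]
After op 2 (rotate(-2)): offset=6, physical=[A,B,C,D,E,F,G,p], logical=[G,p,A,B,C,D,E,F]
After op 3 (rotate(+1)): offset=7, physical=[A,B,C,D,E,F,G,p], logical=[p,A,B,C,D,E,F,G]
After op 4 (swap(2, 6)): offset=7, physical=[A,F,C,D,E,B,G,p], logical=[p,A,F,C,D,E,B,G]
After op 5 (replace(0, 'c')): offset=7, physical=[A,F,C,D,E,B,G,c], logical=[c,A,F,C,D,E,B,G]
After op 6 (swap(4, 5)): offset=7, physical=[A,F,C,E,D,B,G,c], logical=[c,A,F,C,E,D,B,G]
After op 7 (rotate(-1)): offset=6, physical=[A,F,C,E,D,B,G,c], logical=[G,c,A,F,C,E,D,B]
After op 8 (swap(3, 7)): offset=6, physical=[A,B,C,E,D,F,G,c], logical=[G,c,A,B,C,E,D,F]
After op 9 (replace(6, 'b')): offset=6, physical=[A,B,C,E,b,F,G,c], logical=[G,c,A,B,C,E,b,F]
After op 10 (swap(5, 3)): offset=6, physical=[A,E,C,B,b,F,G,c], logical=[G,c,A,E,C,B,b,F]
After op 11 (replace(5, 'c')): offset=6, physical=[A,E,C,c,b,F,G,c], logical=[G,c,A,E,C,c,b,F]

Answer: G,c,A,E,C,c,b,F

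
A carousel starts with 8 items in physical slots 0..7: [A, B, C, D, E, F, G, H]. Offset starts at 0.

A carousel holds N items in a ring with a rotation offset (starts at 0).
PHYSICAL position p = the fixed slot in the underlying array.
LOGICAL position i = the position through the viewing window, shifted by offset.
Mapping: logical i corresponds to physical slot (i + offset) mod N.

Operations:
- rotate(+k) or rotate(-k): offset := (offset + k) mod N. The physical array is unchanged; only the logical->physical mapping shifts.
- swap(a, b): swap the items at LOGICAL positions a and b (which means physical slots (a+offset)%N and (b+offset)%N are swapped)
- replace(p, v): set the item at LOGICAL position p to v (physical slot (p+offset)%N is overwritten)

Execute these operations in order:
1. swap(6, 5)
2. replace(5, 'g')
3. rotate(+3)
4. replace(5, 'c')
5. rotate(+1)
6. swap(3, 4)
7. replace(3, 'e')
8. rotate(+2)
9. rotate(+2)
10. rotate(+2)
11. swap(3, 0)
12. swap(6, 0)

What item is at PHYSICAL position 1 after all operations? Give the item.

Answer: B

Derivation:
After op 1 (swap(6, 5)): offset=0, physical=[A,B,C,D,E,G,F,H], logical=[A,B,C,D,E,G,F,H]
After op 2 (replace(5, 'g')): offset=0, physical=[A,B,C,D,E,g,F,H], logical=[A,B,C,D,E,g,F,H]
After op 3 (rotate(+3)): offset=3, physical=[A,B,C,D,E,g,F,H], logical=[D,E,g,F,H,A,B,C]
After op 4 (replace(5, 'c')): offset=3, physical=[c,B,C,D,E,g,F,H], logical=[D,E,g,F,H,c,B,C]
After op 5 (rotate(+1)): offset=4, physical=[c,B,C,D,E,g,F,H], logical=[E,g,F,H,c,B,C,D]
After op 6 (swap(3, 4)): offset=4, physical=[H,B,C,D,E,g,F,c], logical=[E,g,F,c,H,B,C,D]
After op 7 (replace(3, 'e')): offset=4, physical=[H,B,C,D,E,g,F,e], logical=[E,g,F,e,H,B,C,D]
After op 8 (rotate(+2)): offset=6, physical=[H,B,C,D,E,g,F,e], logical=[F,e,H,B,C,D,E,g]
After op 9 (rotate(+2)): offset=0, physical=[H,B,C,D,E,g,F,e], logical=[H,B,C,D,E,g,F,e]
After op 10 (rotate(+2)): offset=2, physical=[H,B,C,D,E,g,F,e], logical=[C,D,E,g,F,e,H,B]
After op 11 (swap(3, 0)): offset=2, physical=[H,B,g,D,E,C,F,e], logical=[g,D,E,C,F,e,H,B]
After op 12 (swap(6, 0)): offset=2, physical=[g,B,H,D,E,C,F,e], logical=[H,D,E,C,F,e,g,B]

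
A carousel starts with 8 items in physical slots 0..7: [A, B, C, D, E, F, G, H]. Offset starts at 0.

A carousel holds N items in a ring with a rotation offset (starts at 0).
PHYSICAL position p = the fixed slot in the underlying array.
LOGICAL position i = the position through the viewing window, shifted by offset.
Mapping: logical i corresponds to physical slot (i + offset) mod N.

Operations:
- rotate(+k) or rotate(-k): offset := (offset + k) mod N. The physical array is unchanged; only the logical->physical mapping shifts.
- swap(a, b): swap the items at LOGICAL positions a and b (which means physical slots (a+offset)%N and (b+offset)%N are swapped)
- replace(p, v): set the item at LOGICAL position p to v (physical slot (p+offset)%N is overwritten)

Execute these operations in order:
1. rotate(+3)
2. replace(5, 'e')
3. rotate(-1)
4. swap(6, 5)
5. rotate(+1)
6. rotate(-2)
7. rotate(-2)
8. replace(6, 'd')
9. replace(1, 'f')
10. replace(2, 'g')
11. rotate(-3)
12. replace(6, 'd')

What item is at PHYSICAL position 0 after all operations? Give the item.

After op 1 (rotate(+3)): offset=3, physical=[A,B,C,D,E,F,G,H], logical=[D,E,F,G,H,A,B,C]
After op 2 (replace(5, 'e')): offset=3, physical=[e,B,C,D,E,F,G,H], logical=[D,E,F,G,H,e,B,C]
After op 3 (rotate(-1)): offset=2, physical=[e,B,C,D,E,F,G,H], logical=[C,D,E,F,G,H,e,B]
After op 4 (swap(6, 5)): offset=2, physical=[H,B,C,D,E,F,G,e], logical=[C,D,E,F,G,e,H,B]
After op 5 (rotate(+1)): offset=3, physical=[H,B,C,D,E,F,G,e], logical=[D,E,F,G,e,H,B,C]
After op 6 (rotate(-2)): offset=1, physical=[H,B,C,D,E,F,G,e], logical=[B,C,D,E,F,G,e,H]
After op 7 (rotate(-2)): offset=7, physical=[H,B,C,D,E,F,G,e], logical=[e,H,B,C,D,E,F,G]
After op 8 (replace(6, 'd')): offset=7, physical=[H,B,C,D,E,d,G,e], logical=[e,H,B,C,D,E,d,G]
After op 9 (replace(1, 'f')): offset=7, physical=[f,B,C,D,E,d,G,e], logical=[e,f,B,C,D,E,d,G]
After op 10 (replace(2, 'g')): offset=7, physical=[f,g,C,D,E,d,G,e], logical=[e,f,g,C,D,E,d,G]
After op 11 (rotate(-3)): offset=4, physical=[f,g,C,D,E,d,G,e], logical=[E,d,G,e,f,g,C,D]
After op 12 (replace(6, 'd')): offset=4, physical=[f,g,d,D,E,d,G,e], logical=[E,d,G,e,f,g,d,D]

Answer: f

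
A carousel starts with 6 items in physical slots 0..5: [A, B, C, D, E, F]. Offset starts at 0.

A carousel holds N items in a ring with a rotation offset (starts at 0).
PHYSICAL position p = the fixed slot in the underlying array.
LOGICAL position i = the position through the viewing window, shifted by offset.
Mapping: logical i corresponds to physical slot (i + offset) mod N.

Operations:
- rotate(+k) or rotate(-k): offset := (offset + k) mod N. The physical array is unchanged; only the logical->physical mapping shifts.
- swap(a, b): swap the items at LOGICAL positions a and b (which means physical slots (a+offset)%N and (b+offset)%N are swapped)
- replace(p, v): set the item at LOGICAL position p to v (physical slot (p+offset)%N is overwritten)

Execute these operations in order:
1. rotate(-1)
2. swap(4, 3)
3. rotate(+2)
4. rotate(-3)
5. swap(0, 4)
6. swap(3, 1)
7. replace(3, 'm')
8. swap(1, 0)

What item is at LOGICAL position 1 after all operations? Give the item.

After op 1 (rotate(-1)): offset=5, physical=[A,B,C,D,E,F], logical=[F,A,B,C,D,E]
After op 2 (swap(4, 3)): offset=5, physical=[A,B,D,C,E,F], logical=[F,A,B,D,C,E]
After op 3 (rotate(+2)): offset=1, physical=[A,B,D,C,E,F], logical=[B,D,C,E,F,A]
After op 4 (rotate(-3)): offset=4, physical=[A,B,D,C,E,F], logical=[E,F,A,B,D,C]
After op 5 (swap(0, 4)): offset=4, physical=[A,B,E,C,D,F], logical=[D,F,A,B,E,C]
After op 6 (swap(3, 1)): offset=4, physical=[A,F,E,C,D,B], logical=[D,B,A,F,E,C]
After op 7 (replace(3, 'm')): offset=4, physical=[A,m,E,C,D,B], logical=[D,B,A,m,E,C]
After op 8 (swap(1, 0)): offset=4, physical=[A,m,E,C,B,D], logical=[B,D,A,m,E,C]

Answer: D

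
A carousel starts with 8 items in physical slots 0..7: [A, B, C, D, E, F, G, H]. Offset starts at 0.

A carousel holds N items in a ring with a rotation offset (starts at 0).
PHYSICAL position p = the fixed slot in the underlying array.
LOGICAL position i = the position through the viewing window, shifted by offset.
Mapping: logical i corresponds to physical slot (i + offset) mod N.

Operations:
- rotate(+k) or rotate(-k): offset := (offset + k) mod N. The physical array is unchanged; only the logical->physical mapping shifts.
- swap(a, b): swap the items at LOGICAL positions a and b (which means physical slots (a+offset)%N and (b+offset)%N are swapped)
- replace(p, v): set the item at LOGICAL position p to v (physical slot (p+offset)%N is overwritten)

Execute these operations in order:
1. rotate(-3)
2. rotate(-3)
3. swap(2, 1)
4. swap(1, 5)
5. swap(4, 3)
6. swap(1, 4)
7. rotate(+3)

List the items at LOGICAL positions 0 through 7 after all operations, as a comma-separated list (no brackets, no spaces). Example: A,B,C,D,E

Answer: G,H,E,A,B,C,F,D

Derivation:
After op 1 (rotate(-3)): offset=5, physical=[A,B,C,D,E,F,G,H], logical=[F,G,H,A,B,C,D,E]
After op 2 (rotate(-3)): offset=2, physical=[A,B,C,D,E,F,G,H], logical=[C,D,E,F,G,H,A,B]
After op 3 (swap(2, 1)): offset=2, physical=[A,B,C,E,D,F,G,H], logical=[C,E,D,F,G,H,A,B]
After op 4 (swap(1, 5)): offset=2, physical=[A,B,C,H,D,F,G,E], logical=[C,H,D,F,G,E,A,B]
After op 5 (swap(4, 3)): offset=2, physical=[A,B,C,H,D,G,F,E], logical=[C,H,D,G,F,E,A,B]
After op 6 (swap(1, 4)): offset=2, physical=[A,B,C,F,D,G,H,E], logical=[C,F,D,G,H,E,A,B]
After op 7 (rotate(+3)): offset=5, physical=[A,B,C,F,D,G,H,E], logical=[G,H,E,A,B,C,F,D]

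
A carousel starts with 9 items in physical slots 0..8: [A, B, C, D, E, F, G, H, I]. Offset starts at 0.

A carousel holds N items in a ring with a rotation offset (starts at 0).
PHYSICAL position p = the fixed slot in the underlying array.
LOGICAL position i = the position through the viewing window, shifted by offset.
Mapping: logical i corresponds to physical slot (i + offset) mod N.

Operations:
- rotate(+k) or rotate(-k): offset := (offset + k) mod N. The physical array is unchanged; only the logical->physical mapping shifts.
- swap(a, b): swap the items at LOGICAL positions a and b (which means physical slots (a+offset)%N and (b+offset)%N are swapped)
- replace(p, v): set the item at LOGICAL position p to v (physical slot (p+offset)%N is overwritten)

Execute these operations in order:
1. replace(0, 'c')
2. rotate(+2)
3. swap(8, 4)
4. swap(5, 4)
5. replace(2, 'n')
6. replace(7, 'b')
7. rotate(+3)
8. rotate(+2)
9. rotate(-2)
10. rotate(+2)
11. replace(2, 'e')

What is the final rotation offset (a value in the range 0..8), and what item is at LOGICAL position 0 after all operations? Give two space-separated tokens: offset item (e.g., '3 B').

Answer: 7 B

Derivation:
After op 1 (replace(0, 'c')): offset=0, physical=[c,B,C,D,E,F,G,H,I], logical=[c,B,C,D,E,F,G,H,I]
After op 2 (rotate(+2)): offset=2, physical=[c,B,C,D,E,F,G,H,I], logical=[C,D,E,F,G,H,I,c,B]
After op 3 (swap(8, 4)): offset=2, physical=[c,G,C,D,E,F,B,H,I], logical=[C,D,E,F,B,H,I,c,G]
After op 4 (swap(5, 4)): offset=2, physical=[c,G,C,D,E,F,H,B,I], logical=[C,D,E,F,H,B,I,c,G]
After op 5 (replace(2, 'n')): offset=2, physical=[c,G,C,D,n,F,H,B,I], logical=[C,D,n,F,H,B,I,c,G]
After op 6 (replace(7, 'b')): offset=2, physical=[b,G,C,D,n,F,H,B,I], logical=[C,D,n,F,H,B,I,b,G]
After op 7 (rotate(+3)): offset=5, physical=[b,G,C,D,n,F,H,B,I], logical=[F,H,B,I,b,G,C,D,n]
After op 8 (rotate(+2)): offset=7, physical=[b,G,C,D,n,F,H,B,I], logical=[B,I,b,G,C,D,n,F,H]
After op 9 (rotate(-2)): offset=5, physical=[b,G,C,D,n,F,H,B,I], logical=[F,H,B,I,b,G,C,D,n]
After op 10 (rotate(+2)): offset=7, physical=[b,G,C,D,n,F,H,B,I], logical=[B,I,b,G,C,D,n,F,H]
After op 11 (replace(2, 'e')): offset=7, physical=[e,G,C,D,n,F,H,B,I], logical=[B,I,e,G,C,D,n,F,H]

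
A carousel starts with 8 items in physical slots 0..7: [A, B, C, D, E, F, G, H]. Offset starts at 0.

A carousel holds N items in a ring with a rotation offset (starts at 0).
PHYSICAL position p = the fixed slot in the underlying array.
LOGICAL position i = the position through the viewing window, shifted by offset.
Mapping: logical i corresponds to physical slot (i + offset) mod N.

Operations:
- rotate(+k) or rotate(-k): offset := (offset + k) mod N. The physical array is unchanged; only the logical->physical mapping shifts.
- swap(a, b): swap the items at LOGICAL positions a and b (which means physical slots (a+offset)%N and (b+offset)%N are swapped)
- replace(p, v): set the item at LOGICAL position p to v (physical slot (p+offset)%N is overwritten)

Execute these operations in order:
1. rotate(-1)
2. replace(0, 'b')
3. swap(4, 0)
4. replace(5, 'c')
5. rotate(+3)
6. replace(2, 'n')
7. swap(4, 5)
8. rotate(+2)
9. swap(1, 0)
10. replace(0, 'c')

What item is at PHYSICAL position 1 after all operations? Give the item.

Answer: B

Derivation:
After op 1 (rotate(-1)): offset=7, physical=[A,B,C,D,E,F,G,H], logical=[H,A,B,C,D,E,F,G]
After op 2 (replace(0, 'b')): offset=7, physical=[A,B,C,D,E,F,G,b], logical=[b,A,B,C,D,E,F,G]
After op 3 (swap(4, 0)): offset=7, physical=[A,B,C,b,E,F,G,D], logical=[D,A,B,C,b,E,F,G]
After op 4 (replace(5, 'c')): offset=7, physical=[A,B,C,b,c,F,G,D], logical=[D,A,B,C,b,c,F,G]
After op 5 (rotate(+3)): offset=2, physical=[A,B,C,b,c,F,G,D], logical=[C,b,c,F,G,D,A,B]
After op 6 (replace(2, 'n')): offset=2, physical=[A,B,C,b,n,F,G,D], logical=[C,b,n,F,G,D,A,B]
After op 7 (swap(4, 5)): offset=2, physical=[A,B,C,b,n,F,D,G], logical=[C,b,n,F,D,G,A,B]
After op 8 (rotate(+2)): offset=4, physical=[A,B,C,b,n,F,D,G], logical=[n,F,D,G,A,B,C,b]
After op 9 (swap(1, 0)): offset=4, physical=[A,B,C,b,F,n,D,G], logical=[F,n,D,G,A,B,C,b]
After op 10 (replace(0, 'c')): offset=4, physical=[A,B,C,b,c,n,D,G], logical=[c,n,D,G,A,B,C,b]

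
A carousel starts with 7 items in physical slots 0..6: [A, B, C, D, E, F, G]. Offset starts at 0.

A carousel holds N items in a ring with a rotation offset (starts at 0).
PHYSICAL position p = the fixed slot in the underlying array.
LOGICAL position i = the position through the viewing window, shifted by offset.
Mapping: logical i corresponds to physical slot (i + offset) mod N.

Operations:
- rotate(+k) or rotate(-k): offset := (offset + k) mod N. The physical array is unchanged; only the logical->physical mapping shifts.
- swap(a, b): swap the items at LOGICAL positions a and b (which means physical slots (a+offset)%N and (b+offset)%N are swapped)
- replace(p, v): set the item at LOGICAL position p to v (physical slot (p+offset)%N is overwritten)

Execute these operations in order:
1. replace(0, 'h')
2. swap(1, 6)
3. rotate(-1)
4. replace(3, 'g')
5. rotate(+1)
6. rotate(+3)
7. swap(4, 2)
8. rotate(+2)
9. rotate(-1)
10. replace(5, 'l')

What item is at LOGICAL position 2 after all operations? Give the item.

Answer: B

Derivation:
After op 1 (replace(0, 'h')): offset=0, physical=[h,B,C,D,E,F,G], logical=[h,B,C,D,E,F,G]
After op 2 (swap(1, 6)): offset=0, physical=[h,G,C,D,E,F,B], logical=[h,G,C,D,E,F,B]
After op 3 (rotate(-1)): offset=6, physical=[h,G,C,D,E,F,B], logical=[B,h,G,C,D,E,F]
After op 4 (replace(3, 'g')): offset=6, physical=[h,G,g,D,E,F,B], logical=[B,h,G,g,D,E,F]
After op 5 (rotate(+1)): offset=0, physical=[h,G,g,D,E,F,B], logical=[h,G,g,D,E,F,B]
After op 6 (rotate(+3)): offset=3, physical=[h,G,g,D,E,F,B], logical=[D,E,F,B,h,G,g]
After op 7 (swap(4, 2)): offset=3, physical=[F,G,g,D,E,h,B], logical=[D,E,h,B,F,G,g]
After op 8 (rotate(+2)): offset=5, physical=[F,G,g,D,E,h,B], logical=[h,B,F,G,g,D,E]
After op 9 (rotate(-1)): offset=4, physical=[F,G,g,D,E,h,B], logical=[E,h,B,F,G,g,D]
After op 10 (replace(5, 'l')): offset=4, physical=[F,G,l,D,E,h,B], logical=[E,h,B,F,G,l,D]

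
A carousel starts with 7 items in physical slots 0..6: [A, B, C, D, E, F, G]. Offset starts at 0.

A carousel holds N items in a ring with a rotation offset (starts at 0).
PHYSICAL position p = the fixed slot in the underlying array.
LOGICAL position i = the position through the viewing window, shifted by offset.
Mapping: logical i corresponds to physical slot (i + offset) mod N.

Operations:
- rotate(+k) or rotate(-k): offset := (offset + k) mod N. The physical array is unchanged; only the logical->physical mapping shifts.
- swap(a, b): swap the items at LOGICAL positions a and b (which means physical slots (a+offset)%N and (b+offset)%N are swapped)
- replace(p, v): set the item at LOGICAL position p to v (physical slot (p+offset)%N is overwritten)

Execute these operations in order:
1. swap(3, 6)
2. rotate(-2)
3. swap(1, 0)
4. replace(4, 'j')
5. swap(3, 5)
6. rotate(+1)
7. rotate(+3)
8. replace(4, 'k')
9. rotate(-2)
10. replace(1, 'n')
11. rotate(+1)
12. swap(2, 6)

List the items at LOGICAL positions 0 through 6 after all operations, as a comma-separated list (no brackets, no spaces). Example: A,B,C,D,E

After op 1 (swap(3, 6)): offset=0, physical=[A,B,C,G,E,F,D], logical=[A,B,C,G,E,F,D]
After op 2 (rotate(-2)): offset=5, physical=[A,B,C,G,E,F,D], logical=[F,D,A,B,C,G,E]
After op 3 (swap(1, 0)): offset=5, physical=[A,B,C,G,E,D,F], logical=[D,F,A,B,C,G,E]
After op 4 (replace(4, 'j')): offset=5, physical=[A,B,j,G,E,D,F], logical=[D,F,A,B,j,G,E]
After op 5 (swap(3, 5)): offset=5, physical=[A,G,j,B,E,D,F], logical=[D,F,A,G,j,B,E]
After op 6 (rotate(+1)): offset=6, physical=[A,G,j,B,E,D,F], logical=[F,A,G,j,B,E,D]
After op 7 (rotate(+3)): offset=2, physical=[A,G,j,B,E,D,F], logical=[j,B,E,D,F,A,G]
After op 8 (replace(4, 'k')): offset=2, physical=[A,G,j,B,E,D,k], logical=[j,B,E,D,k,A,G]
After op 9 (rotate(-2)): offset=0, physical=[A,G,j,B,E,D,k], logical=[A,G,j,B,E,D,k]
After op 10 (replace(1, 'n')): offset=0, physical=[A,n,j,B,E,D,k], logical=[A,n,j,B,E,D,k]
After op 11 (rotate(+1)): offset=1, physical=[A,n,j,B,E,D,k], logical=[n,j,B,E,D,k,A]
After op 12 (swap(2, 6)): offset=1, physical=[B,n,j,A,E,D,k], logical=[n,j,A,E,D,k,B]

Answer: n,j,A,E,D,k,B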